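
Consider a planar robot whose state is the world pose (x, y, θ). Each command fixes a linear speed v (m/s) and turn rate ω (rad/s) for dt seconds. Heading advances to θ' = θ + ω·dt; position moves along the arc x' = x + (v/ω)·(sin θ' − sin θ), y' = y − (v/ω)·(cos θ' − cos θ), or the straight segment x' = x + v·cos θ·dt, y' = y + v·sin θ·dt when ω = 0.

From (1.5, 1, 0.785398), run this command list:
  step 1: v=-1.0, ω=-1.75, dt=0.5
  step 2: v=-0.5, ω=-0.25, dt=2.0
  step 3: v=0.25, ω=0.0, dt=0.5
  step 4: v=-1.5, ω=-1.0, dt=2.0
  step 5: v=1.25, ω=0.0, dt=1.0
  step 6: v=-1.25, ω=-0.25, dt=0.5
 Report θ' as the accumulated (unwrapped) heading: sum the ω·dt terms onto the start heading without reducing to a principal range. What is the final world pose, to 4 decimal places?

(-0.2500, 3.2572, -2.7146)

step 1: θ'=-0.0896 (R=0.5714) → pose (1.0448, 0.8349, -0.0896)
step 2: θ'=-0.5896 (R=2.0000) → pose (0.1117, 1.1646, -0.5896)
step 3: θ'=-0.5896 (straight) → pose (0.2156, 1.0951, -0.5896)
step 4: θ'=-2.5896 (R=1.5000) → pose (0.2631, 3.6190, -2.5896)
step 5: θ'=-2.5896 (straight) → pose (-0.8013, 2.9636, -2.5896)
step 6: θ'=-2.7146 (R=5.0000) → pose (-0.2500, 3.2572, -2.7146)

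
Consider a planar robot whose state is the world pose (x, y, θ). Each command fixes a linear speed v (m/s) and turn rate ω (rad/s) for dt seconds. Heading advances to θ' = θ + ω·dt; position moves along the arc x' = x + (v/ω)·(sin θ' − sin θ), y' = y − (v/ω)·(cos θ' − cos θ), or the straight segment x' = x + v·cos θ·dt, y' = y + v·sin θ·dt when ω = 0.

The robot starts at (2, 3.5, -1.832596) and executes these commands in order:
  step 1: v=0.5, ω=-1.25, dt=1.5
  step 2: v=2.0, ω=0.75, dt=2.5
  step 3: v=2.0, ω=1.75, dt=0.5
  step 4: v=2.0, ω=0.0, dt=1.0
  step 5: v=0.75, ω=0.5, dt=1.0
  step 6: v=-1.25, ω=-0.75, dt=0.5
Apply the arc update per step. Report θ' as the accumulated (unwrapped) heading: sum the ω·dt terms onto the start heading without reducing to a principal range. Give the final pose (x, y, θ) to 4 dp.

step 1: θ'=-3.7076 (R=-0.4000) → pose (1.3991, 3.2659, -3.7076)
step 2: θ'=-1.8326 (R=2.6667) → pose (-2.6067, 1.7053, -1.8326)
step 3: θ'=-0.9576 (R=1.1429) → pose (-2.4374, 0.7518, -0.9576)
step 4: θ'=-0.9576 (straight) → pose (-1.2865, -0.8838, -0.9576)
step 5: θ'=-0.4576 (R=1.5000) → pose (-0.7224, -1.3663, -0.4576)
step 6: θ'=-0.8326 (R=1.6667) → pose (-1.2189, -0.9927, -0.8326)

(-1.2189, -0.9927, -0.8326)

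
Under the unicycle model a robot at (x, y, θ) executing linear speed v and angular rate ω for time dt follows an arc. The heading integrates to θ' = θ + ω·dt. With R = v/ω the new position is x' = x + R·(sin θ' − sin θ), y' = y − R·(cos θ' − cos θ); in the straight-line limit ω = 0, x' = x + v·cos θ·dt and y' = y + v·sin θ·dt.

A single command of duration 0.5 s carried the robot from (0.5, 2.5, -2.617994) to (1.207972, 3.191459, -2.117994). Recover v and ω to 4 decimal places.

v = -2.0000, ω = 1.0000

Δθ = -2.117994 − -2.617994 = 0.500000
ω = Δθ/dt = 0.500000/0.5 = 1.0000
R = Δx/(sin θ' − sin θ) = -2.0000
v = R·ω = -2.0000·1.0000 = -2.0000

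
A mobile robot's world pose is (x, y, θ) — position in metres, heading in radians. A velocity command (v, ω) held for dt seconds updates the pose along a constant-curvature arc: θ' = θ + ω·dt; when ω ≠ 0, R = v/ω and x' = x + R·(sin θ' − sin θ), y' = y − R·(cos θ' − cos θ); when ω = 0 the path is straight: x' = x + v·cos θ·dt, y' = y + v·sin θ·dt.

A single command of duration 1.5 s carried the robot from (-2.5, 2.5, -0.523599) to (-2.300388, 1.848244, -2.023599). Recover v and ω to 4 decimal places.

Δθ = -2.023599 − -0.523599 = -1.500000
ω = Δθ/dt = -1.500000/1.5 = -1.0000
R = −Δy/(cos θ' − cos θ) = -0.5000
v = R·ω = -0.5000·-1.0000 = 0.5000

v = 0.5000, ω = -1.0000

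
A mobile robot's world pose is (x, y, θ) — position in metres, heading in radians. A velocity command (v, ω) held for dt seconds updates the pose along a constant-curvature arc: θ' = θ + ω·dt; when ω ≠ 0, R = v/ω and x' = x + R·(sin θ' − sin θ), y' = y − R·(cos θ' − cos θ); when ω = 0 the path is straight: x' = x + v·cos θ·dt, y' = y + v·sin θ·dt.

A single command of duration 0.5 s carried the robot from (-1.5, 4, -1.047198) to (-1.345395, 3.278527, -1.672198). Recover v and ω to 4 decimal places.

Δθ = -1.672198 − -1.047198 = -0.625000
ω = Δθ/dt = -0.625000/0.5 = -1.2500
R = −Δy/(cos θ' − cos θ) = -1.2000
v = R·ω = -1.2000·-1.2500 = 1.5000

v = 1.5000, ω = -1.2500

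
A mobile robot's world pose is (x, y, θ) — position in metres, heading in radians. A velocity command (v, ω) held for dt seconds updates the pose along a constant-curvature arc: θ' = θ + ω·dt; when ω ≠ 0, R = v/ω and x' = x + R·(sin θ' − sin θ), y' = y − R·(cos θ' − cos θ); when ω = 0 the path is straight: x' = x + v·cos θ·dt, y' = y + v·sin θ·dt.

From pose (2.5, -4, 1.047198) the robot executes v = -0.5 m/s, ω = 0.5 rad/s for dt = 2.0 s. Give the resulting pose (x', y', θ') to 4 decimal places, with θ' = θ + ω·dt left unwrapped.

(2.4774, -4.9586, 2.0472)

θ' = 1.0472 + 0.5·2.0 = 2.0472
R = v/ω = -0.5/0.5 = -1.0000
x' = 2.5 + -1.0000·(sin 2.0472 − sin 1.0472) = 2.4774
y' = -4 − -1.0000·(cos 2.0472 − cos 1.0472) = -4.9586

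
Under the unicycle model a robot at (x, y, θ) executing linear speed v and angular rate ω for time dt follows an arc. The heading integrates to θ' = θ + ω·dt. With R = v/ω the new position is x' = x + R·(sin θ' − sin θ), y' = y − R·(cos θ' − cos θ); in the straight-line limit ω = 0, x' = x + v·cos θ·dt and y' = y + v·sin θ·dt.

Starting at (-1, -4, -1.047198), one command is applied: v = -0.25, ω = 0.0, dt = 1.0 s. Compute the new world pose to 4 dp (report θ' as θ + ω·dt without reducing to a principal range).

θ' = -1.0472 + 0.0·1.0 = -1.0472
ω = 0 → straight: x' = -1 + -0.25·cos(-1.0472)·1.0 = -1.1250
y' = -4 + -0.25·sin(-1.0472)·1.0 = -3.7835

(-1.1250, -3.7835, -1.0472)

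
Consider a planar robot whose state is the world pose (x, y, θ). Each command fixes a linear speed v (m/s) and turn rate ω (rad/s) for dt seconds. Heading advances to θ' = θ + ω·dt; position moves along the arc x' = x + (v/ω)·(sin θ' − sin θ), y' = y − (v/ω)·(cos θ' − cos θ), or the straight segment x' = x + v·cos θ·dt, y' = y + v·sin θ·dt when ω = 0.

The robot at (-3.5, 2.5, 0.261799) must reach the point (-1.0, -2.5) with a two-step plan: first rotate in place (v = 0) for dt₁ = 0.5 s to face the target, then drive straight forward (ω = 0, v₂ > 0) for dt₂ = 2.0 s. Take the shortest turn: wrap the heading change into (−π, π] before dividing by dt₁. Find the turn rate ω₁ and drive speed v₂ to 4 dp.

ω₁ = -2.7379, v₂ = 2.7951

heading to target = atan2(-2.5−2.5, -1−-3.5) = -1.1071
Δθ = wrap(-1.1071 − 0.2618) = -1.3689; ω₁ = Δθ/dt₁ = -2.7379
distance = √((-1−-3.5)² + (-2.5−2.5)²) = 5.5902; v₂ = distance/dt₂ = 2.7951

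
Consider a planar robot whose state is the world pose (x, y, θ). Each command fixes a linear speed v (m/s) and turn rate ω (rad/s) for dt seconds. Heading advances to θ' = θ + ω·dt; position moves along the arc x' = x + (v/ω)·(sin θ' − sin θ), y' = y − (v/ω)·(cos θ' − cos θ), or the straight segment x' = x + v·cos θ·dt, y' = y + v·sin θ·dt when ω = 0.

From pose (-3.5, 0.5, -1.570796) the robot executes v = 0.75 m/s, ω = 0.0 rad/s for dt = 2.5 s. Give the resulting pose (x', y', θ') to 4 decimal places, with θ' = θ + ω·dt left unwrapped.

(-3.5000, -1.3750, -1.5708)

θ' = -1.5708 + 0.0·2.5 = -1.5708
ω = 0 → straight: x' = -3.5 + 0.75·cos(-1.5708)·2.5 = -3.5000
y' = 0.5 + 0.75·sin(-1.5708)·2.5 = -1.3750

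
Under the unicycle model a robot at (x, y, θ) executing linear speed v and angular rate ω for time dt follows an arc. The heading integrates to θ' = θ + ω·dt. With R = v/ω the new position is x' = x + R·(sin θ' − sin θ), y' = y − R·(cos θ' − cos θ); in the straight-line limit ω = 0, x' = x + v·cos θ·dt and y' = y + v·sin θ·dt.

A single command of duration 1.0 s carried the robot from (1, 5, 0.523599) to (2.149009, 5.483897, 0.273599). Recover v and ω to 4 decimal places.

v = 1.2500, ω = -0.2500

Δθ = 0.273599 − 0.523599 = -0.250000
ω = Δθ/dt = -0.250000/1.0 = -0.2500
R = Δx/(sin θ' − sin θ) = -5.0000
v = R·ω = -5.0000·-0.2500 = 1.2500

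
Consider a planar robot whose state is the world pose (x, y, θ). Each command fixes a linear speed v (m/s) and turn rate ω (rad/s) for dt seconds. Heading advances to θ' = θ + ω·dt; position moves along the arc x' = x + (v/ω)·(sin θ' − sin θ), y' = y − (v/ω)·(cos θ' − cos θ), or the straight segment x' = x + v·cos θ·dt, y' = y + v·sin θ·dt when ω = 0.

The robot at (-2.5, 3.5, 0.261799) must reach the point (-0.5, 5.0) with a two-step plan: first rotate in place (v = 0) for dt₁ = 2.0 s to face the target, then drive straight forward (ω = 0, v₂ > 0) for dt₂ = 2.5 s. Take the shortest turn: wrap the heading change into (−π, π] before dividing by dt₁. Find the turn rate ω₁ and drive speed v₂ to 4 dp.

heading to target = atan2(5−3.5, -0.5−-2.5) = 0.6435
Δθ = wrap(0.6435 − 0.2618) = 0.3817; ω₁ = Δθ/dt₁ = 0.1909
distance = √((-0.5−-2.5)² + (5−3.5)²) = 2.5000; v₂ = distance/dt₂ = 1.0000

ω₁ = 0.1909, v₂ = 1.0000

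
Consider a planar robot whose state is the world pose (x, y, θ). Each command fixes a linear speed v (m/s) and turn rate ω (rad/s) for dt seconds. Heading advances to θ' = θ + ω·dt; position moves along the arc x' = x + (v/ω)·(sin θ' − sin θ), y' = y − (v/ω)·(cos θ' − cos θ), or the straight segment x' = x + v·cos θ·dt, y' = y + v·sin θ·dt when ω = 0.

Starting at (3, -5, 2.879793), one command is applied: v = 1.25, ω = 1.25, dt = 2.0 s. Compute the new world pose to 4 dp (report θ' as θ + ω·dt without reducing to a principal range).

(1.9557, -6.5849, 5.3798)

θ' = 2.8798 + 1.25·2.0 = 5.3798
R = v/ω = 1.25/1.25 = 1.0000
x' = 3 + 1.0000·(sin 5.3798 − sin 2.8798) = 1.9557
y' = -5 − 1.0000·(cos 5.3798 − cos 2.8798) = -6.5849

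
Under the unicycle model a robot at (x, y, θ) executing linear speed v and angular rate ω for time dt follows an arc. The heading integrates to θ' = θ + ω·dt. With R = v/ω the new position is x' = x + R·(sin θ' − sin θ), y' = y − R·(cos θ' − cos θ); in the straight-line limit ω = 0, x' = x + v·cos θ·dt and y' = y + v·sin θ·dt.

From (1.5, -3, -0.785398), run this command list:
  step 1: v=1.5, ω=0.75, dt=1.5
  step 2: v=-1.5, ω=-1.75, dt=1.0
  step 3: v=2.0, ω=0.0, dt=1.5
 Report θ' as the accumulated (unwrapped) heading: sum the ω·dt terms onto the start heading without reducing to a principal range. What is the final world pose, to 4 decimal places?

(2.9279, -5.7618, -1.4104)

step 1: θ'=0.3396 (R=2.0000) → pose (3.5804, -3.4716, 0.3396)
step 2: θ'=-1.4104 (R=0.8571) → pose (2.4488, -2.8003, -1.4104)
step 3: θ'=-1.4104 (straight) → pose (2.9279, -5.7618, -1.4104)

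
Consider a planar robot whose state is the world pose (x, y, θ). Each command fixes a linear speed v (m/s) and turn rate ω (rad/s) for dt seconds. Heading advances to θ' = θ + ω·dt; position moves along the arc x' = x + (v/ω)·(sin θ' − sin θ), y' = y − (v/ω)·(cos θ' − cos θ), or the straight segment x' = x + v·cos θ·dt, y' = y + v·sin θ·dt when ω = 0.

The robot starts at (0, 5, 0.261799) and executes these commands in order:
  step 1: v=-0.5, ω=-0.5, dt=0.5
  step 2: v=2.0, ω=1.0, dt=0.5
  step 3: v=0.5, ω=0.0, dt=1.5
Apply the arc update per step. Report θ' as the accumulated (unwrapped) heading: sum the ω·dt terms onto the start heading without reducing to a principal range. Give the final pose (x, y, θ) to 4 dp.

step 1: θ'=0.0118 (R=1.0000) → pose (-0.2470, 4.9660, 0.0118)
step 2: θ'=0.5118 (R=2.0000) → pose (0.7089, 5.2221, 0.5118)
step 3: θ'=0.5118 (straight) → pose (1.3628, 5.5894, 0.5118)

(1.3628, 5.5894, 0.5118)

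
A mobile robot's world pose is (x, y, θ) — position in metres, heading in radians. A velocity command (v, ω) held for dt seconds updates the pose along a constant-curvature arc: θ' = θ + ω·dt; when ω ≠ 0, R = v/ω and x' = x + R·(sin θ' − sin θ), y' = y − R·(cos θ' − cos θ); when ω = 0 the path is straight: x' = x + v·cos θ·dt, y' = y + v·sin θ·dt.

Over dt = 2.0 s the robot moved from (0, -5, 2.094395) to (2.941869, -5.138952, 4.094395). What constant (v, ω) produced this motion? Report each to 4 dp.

v = -1.7500, ω = 1.0000

Δθ = 4.094395 − 2.094395 = 2.000000
ω = Δθ/dt = 2.000000/2.0 = 1.0000
R = Δx/(sin θ' − sin θ) = -1.7500
v = R·ω = -1.7500·1.0000 = -1.7500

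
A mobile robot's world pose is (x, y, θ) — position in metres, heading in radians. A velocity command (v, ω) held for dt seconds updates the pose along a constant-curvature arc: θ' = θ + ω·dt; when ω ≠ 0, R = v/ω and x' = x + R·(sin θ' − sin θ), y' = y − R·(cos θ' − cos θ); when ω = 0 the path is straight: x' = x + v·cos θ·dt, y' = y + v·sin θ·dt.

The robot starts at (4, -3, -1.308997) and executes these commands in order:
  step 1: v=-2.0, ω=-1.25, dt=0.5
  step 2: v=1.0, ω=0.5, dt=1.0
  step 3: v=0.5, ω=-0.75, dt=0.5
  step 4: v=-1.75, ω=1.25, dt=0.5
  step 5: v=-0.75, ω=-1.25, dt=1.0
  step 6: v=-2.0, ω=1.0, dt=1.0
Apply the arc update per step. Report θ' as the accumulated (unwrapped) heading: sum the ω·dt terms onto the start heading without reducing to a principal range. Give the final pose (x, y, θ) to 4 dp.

step 1: θ'=-1.9340 (R=1.6000) → pose (4.0499, -2.0175, -1.9340)
step 2: θ'=-1.4340 (R=2.0000) → pose (3.9381, -3.0007, -1.4340)
step 3: θ'=-1.8090 (R=-0.6667) → pose (3.9255, -3.2490, -1.8090)
step 4: θ'=-1.1840 (R=-1.4000) → pose (3.8616, -2.3905, -1.1840)
step 5: θ'=-2.4340 (R=0.6000) → pose (4.0272, -1.7082, -2.4340)
step 6: θ'=-1.4340 (R=-2.0000) → pose (4.7085, 0.0844, -1.4340)

(4.7085, 0.0844, -1.4340)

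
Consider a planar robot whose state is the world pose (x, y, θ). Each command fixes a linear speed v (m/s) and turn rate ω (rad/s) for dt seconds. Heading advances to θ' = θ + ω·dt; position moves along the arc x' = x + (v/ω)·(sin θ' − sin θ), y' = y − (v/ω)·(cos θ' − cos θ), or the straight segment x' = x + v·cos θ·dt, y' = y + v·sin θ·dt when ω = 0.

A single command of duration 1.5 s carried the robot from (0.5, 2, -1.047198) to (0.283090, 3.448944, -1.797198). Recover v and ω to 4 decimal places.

Δθ = -1.797198 − -1.047198 = -0.750000
ω = Δθ/dt = -0.750000/1.5 = -0.5000
R = −Δy/(cos θ' − cos θ) = 2.0000
v = R·ω = 2.0000·-0.5000 = -1.0000

v = -1.0000, ω = -0.5000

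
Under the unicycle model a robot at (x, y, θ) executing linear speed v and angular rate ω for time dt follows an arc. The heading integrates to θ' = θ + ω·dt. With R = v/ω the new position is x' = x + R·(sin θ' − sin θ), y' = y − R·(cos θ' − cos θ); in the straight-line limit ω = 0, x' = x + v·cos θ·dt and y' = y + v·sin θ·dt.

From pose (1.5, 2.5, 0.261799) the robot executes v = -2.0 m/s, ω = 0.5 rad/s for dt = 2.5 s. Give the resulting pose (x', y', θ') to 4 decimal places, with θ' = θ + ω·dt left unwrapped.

(-1.4578, -1.1279, 1.5118)

θ' = 0.2618 + 0.5·2.5 = 1.5118
R = v/ω = -2.0/0.5 = -4.0000
x' = 1.5 + -4.0000·(sin 1.5118 − sin 0.2618) = -1.4578
y' = 2.5 − -4.0000·(cos 1.5118 − cos 0.2618) = -1.1279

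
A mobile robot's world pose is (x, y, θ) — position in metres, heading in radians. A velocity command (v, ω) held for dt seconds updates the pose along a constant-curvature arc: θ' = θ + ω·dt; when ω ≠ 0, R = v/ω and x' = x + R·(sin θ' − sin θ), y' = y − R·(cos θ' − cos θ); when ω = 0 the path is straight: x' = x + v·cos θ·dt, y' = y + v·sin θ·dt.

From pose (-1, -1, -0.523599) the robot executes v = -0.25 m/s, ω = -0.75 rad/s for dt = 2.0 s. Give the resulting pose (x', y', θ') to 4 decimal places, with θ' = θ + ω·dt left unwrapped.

θ' = -0.5236 + -0.75·2.0 = -2.0236
R = v/ω = -0.25/-0.75 = 0.3333
x' = -1 + 0.3333·(sin -2.0236 − sin -0.5236) = -1.1331
y' = -1 − 0.3333·(cos -2.0236 − cos -0.5236) = -0.5655

(-1.1331, -0.5655, -2.0236)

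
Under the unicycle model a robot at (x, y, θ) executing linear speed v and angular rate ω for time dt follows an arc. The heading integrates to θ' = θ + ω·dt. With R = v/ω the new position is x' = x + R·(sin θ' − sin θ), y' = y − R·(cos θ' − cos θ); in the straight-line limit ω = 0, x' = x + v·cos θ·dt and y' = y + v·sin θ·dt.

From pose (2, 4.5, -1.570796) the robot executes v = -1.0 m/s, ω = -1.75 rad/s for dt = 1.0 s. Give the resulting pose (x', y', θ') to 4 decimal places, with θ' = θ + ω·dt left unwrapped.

(2.6733, 5.0623, -3.3208)

θ' = -1.5708 + -1.75·1.0 = -3.3208
R = v/ω = -1.0/-1.75 = 0.5714
x' = 2 + 0.5714·(sin -3.3208 − sin -1.5708) = 2.6733
y' = 4.5 − 0.5714·(cos -3.3208 − cos -1.5708) = 5.0623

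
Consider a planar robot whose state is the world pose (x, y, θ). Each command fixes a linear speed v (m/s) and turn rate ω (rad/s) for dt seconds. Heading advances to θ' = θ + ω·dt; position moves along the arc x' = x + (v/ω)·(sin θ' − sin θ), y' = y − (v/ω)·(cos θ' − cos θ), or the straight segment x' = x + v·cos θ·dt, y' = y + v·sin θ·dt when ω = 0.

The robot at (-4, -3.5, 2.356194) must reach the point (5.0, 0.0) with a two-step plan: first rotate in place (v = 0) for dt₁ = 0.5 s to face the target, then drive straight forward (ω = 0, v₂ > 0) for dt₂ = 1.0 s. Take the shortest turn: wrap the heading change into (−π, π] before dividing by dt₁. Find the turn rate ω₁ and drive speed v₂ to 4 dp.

heading to target = atan2(0−-3.5, 5−-4) = 0.3709
Δθ = wrap(0.3709 − 2.3562) = -1.9853; ω₁ = Δθ/dt₁ = -3.9706
distance = √((5−-4)² + (0−-3.5)²) = 9.6566; v₂ = distance/dt₂ = 9.6566

ω₁ = -3.9706, v₂ = 9.6566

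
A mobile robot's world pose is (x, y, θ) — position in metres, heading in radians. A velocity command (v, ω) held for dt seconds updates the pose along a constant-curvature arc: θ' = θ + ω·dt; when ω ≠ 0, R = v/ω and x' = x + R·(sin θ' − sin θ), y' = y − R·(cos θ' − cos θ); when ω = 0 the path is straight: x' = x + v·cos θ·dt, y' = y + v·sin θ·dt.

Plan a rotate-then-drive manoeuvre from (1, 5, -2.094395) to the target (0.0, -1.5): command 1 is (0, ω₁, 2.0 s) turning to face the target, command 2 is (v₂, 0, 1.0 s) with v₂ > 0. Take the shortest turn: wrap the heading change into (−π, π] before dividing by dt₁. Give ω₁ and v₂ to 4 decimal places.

ω₁ = 0.1855, v₂ = 6.5765

heading to target = atan2(-1.5−5, 0−1) = -1.7234
Δθ = wrap(-1.7234 − -2.0944) = 0.3709; ω₁ = Δθ/dt₁ = 0.1855
distance = √((0−1)² + (-1.5−5)²) = 6.5765; v₂ = distance/dt₂ = 6.5765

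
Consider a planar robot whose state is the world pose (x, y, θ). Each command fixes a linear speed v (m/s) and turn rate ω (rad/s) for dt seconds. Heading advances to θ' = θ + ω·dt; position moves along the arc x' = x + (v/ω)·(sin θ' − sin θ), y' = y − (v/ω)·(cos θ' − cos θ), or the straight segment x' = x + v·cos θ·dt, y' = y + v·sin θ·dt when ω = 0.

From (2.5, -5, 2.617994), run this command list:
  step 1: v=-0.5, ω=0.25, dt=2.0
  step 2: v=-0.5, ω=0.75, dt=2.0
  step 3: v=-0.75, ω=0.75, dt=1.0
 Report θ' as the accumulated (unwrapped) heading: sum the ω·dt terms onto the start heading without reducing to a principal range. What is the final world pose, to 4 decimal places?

step 1: θ'=3.1180 (R=-2.0000) → pose (3.4528, -5.2674, 3.1180)
step 2: θ'=4.6180 (R=-0.6667) → pose (4.1322, -4.6637, 4.6180)
step 3: θ'=5.3680 (R=-1.0000) → pose (3.9294, -3.9599, 5.3680)

(3.9294, -3.9599, 5.3680)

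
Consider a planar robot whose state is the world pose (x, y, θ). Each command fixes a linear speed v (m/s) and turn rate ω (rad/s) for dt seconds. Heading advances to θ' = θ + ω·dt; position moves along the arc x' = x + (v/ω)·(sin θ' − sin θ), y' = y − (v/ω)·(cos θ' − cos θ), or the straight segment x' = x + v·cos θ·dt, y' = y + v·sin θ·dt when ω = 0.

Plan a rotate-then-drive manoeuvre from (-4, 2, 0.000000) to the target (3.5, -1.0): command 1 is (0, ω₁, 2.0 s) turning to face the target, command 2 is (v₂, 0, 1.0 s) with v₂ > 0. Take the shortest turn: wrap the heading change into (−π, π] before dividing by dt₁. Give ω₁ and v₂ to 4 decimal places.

heading to target = atan2(-1−2, 3.5−-4) = -0.3805
Δθ = wrap(-0.3805 − 0.0000) = -0.3805; ω₁ = Δθ/dt₁ = -0.1903
distance = √((3.5−-4)² + (-1−2)²) = 8.0777; v₂ = distance/dt₂ = 8.0777

ω₁ = -0.1903, v₂ = 8.0777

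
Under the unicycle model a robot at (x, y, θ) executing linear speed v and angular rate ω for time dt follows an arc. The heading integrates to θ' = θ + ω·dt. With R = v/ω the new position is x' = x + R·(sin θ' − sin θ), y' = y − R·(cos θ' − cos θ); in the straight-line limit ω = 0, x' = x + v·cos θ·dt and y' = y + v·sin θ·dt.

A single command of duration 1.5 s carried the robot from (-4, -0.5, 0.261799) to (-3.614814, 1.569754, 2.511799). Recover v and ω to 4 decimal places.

Δθ = 2.511799 − 0.261799 = 2.250000
ω = Δθ/dt = 2.250000/1.5 = 1.5000
R = −Δy/(cos θ' − cos θ) = 1.1667
v = R·ω = 1.1667·1.5000 = 1.7500

v = 1.7500, ω = 1.5000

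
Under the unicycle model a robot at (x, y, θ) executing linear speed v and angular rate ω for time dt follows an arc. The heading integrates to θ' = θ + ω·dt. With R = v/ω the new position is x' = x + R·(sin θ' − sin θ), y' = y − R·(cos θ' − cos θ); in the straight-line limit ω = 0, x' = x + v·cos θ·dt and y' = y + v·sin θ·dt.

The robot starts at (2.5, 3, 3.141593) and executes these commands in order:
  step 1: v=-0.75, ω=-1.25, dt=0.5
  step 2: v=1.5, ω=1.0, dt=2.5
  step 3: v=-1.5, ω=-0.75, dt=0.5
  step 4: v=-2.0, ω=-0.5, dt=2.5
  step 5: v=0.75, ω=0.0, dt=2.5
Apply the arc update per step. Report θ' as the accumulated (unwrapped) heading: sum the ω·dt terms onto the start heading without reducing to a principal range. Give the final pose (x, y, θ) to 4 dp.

(1.6391, 5.0902, 3.3916)

step 1: θ'=2.5166 (R=0.6000) → pose (2.8511, 2.8866, 2.5166)
step 2: θ'=5.0166 (R=1.5000) → pose (0.5423, 1.2208, 5.0166)
step 3: θ'=4.6416 (R=2.0000) → pose (0.4555, 1.9614, 4.6416)
step 4: θ'=3.3916 (R=4.0000) → pose (3.4558, 5.5541, 3.3916)
step 5: θ'=3.3916 (straight) → pose (1.6391, 5.0902, 3.3916)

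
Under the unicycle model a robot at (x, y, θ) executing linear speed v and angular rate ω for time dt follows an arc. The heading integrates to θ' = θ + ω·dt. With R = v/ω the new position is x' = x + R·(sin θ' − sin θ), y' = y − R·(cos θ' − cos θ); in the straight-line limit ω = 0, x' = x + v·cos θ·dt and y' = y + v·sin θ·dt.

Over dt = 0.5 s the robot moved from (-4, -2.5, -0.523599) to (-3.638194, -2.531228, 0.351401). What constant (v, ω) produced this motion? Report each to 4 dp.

Δθ = 0.351401 − -0.523599 = 0.875000
ω = Δθ/dt = 0.875000/0.5 = 1.7500
R = Δx/(sin θ' − sin θ) = 0.4286
v = R·ω = 0.4286·1.7500 = 0.7500

v = 0.7500, ω = 1.7500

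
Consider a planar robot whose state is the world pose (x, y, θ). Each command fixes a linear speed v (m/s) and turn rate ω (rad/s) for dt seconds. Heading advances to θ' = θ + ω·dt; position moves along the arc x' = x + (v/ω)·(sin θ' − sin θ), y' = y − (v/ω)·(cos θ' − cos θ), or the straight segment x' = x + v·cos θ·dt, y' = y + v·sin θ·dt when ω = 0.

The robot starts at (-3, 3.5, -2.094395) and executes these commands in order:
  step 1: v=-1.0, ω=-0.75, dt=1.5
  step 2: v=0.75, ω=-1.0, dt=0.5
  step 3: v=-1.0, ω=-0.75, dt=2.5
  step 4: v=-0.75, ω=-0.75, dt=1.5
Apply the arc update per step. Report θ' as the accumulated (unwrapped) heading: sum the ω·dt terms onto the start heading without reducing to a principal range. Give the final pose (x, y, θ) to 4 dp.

(-3.0319, 2.0015, -6.7194)

step 1: θ'=-3.2194 (R=1.3333) → pose (-1.7417, 4.1626, -3.2194)
step 2: θ'=-3.7194 (R=-0.7500) → pose (-2.0930, 4.2821, -3.7194)
step 3: θ'=-5.5944 (R=1.3333) → pose (-1.9738, 2.1359, -5.5944)
step 4: θ'=-6.7194 (R=1.0000) → pose (-3.0319, 2.0015, -6.7194)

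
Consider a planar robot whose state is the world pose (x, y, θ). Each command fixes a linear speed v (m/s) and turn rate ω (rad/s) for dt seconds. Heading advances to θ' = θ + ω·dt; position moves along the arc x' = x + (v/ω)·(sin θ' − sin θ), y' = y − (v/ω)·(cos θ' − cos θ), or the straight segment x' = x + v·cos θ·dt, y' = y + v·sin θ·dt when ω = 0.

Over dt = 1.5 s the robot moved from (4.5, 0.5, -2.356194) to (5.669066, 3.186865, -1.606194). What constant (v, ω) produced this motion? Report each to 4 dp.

v = -2.0000, ω = 0.5000

Δθ = -1.606194 − -2.356194 = 0.750000
ω = Δθ/dt = 0.750000/1.5 = 0.5000
R = −Δy/(cos θ' − cos θ) = -4.0000
v = R·ω = -4.0000·0.5000 = -2.0000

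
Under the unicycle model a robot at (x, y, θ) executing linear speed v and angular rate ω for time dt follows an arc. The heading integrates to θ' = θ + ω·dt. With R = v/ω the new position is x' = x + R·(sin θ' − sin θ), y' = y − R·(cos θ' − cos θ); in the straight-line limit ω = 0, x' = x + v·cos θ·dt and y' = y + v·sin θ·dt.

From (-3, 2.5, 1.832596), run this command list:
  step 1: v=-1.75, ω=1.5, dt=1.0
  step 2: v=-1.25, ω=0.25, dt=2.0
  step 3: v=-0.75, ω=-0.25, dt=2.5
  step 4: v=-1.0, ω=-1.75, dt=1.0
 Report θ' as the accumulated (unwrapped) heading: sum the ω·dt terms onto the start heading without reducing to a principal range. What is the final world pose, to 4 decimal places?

(2.9053, 2.7595, 1.4576)

step 1: θ'=3.3326 (R=-1.1667) → pose (-1.6516, 1.6565, 3.3326)
step 2: θ'=3.8326 (R=-5.0000) → pose (0.5857, 2.7125, 3.8326)
step 3: θ'=3.2076 (R=3.0000) → pose (2.2998, 3.3942, 3.2076)
step 4: θ'=1.4576 (R=0.5714) → pose (2.9053, 2.7595, 1.4576)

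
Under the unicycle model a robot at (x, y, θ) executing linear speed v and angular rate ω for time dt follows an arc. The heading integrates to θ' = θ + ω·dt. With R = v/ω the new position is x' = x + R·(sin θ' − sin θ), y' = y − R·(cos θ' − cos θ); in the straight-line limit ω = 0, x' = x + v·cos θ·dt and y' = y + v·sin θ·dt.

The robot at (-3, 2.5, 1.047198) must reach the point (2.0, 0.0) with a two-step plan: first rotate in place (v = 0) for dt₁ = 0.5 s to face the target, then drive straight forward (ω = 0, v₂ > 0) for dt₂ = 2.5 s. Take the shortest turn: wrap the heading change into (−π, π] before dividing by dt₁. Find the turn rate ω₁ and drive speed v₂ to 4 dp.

heading to target = atan2(0−2.5, 2−-3) = -0.4636
Δθ = wrap(-0.4636 − 1.0472) = -1.5108; ω₁ = Δθ/dt₁ = -3.0217
distance = √((2−-3)² + (0−2.5)²) = 5.5902; v₂ = distance/dt₂ = 2.2361

ω₁ = -3.0217, v₂ = 2.2361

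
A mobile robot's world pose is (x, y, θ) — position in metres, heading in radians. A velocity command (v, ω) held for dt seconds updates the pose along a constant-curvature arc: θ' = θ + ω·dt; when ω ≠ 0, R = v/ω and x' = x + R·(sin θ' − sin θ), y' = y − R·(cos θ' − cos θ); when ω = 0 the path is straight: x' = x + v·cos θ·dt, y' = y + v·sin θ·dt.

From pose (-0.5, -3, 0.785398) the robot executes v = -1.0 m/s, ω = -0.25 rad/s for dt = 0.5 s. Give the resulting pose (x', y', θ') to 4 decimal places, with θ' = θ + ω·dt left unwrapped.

(-0.8747, -3.3306, 0.6604)

θ' = 0.7854 + -0.25·0.5 = 0.6604
R = v/ω = -1.0/-0.25 = 4.0000
x' = -0.5 + 4.0000·(sin 0.6604 − sin 0.7854) = -0.8747
y' = -3 − 4.0000·(cos 0.6604 − cos 0.7854) = -3.3306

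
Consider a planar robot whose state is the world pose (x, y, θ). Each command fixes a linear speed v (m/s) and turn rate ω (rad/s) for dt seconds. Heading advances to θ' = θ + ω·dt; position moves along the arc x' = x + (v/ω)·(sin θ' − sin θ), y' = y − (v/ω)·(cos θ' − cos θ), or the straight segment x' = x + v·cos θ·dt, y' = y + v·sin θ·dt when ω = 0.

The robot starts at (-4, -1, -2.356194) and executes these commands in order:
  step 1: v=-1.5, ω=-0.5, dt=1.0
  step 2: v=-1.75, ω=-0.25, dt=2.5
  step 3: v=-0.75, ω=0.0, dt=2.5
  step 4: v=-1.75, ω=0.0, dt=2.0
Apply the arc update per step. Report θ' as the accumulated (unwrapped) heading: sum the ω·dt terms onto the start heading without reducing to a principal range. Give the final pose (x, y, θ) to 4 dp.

(6.6473, -2.1498, -3.4812)

step 1: θ'=-2.8562 (R=3.0000) → pose (-2.7233, -0.2427, -2.8562)
step 2: θ'=-3.4812 (R=7.0000) → pose (1.5793, -0.3593, -3.4812)
step 3: θ'=-3.4812 (straight) → pose (3.3472, -0.9839, -3.4812)
step 4: θ'=-3.4812 (straight) → pose (6.6473, -2.1498, -3.4812)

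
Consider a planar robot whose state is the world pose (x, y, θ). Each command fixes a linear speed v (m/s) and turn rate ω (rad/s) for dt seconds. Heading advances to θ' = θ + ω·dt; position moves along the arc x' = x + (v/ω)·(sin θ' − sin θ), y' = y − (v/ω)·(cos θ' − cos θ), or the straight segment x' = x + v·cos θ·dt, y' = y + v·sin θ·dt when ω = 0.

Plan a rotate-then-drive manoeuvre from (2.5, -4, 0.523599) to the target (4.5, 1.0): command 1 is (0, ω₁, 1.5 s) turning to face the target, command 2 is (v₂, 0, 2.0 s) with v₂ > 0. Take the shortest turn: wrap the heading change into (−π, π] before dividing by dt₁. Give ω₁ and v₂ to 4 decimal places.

ω₁ = 0.4445, v₂ = 2.6926

heading to target = atan2(1−-4, 4.5−2.5) = 1.1903
Δθ = wrap(1.1903 − 0.5236) = 0.6667; ω₁ = Δθ/dt₁ = 0.4445
distance = √((4.5−2.5)² + (1−-4)²) = 5.3852; v₂ = distance/dt₂ = 2.6926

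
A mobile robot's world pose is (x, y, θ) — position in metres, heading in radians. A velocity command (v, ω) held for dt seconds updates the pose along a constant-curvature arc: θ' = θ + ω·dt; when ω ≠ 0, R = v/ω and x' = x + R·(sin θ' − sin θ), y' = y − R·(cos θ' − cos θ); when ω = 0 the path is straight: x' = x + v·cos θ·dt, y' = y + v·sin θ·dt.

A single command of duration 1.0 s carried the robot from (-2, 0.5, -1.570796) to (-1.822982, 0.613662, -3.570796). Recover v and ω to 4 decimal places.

v = -0.2500, ω = -2.0000

Δθ = -3.570796 − -1.570796 = -2.000000
ω = Δθ/dt = -2.000000/1.0 = -2.0000
R = Δx/(sin θ' − sin θ) = 0.1250
v = R·ω = 0.1250·-2.0000 = -0.2500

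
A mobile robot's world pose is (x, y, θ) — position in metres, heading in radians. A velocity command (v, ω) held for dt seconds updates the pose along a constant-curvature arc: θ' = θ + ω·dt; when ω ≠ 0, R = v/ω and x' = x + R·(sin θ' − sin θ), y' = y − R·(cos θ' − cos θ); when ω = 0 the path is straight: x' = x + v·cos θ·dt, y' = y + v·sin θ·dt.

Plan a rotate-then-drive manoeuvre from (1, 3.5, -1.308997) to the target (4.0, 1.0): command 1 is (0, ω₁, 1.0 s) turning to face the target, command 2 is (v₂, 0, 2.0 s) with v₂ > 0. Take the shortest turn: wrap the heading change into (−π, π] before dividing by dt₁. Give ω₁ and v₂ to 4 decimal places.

ω₁ = 0.6143, v₂ = 1.9526

heading to target = atan2(1−3.5, 4−1) = -0.6947
Δθ = wrap(-0.6947 − -1.3090) = 0.6143; ω₁ = Δθ/dt₁ = 0.6143
distance = √((4−1)² + (1−3.5)²) = 3.9051; v₂ = distance/dt₂ = 1.9526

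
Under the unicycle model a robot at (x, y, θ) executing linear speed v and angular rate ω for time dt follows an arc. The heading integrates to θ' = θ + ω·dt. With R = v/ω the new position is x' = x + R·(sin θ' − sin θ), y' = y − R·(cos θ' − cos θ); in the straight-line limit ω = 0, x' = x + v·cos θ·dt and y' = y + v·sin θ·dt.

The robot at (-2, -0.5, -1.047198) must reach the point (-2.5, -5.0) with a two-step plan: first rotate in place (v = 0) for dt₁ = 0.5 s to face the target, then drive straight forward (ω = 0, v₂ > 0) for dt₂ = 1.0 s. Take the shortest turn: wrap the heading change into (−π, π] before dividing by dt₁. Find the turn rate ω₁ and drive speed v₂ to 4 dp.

heading to target = atan2(-5−-0.5, -2.5−-2) = -1.6815
Δθ = wrap(-1.6815 − -1.0472) = -0.6343; ω₁ = Δθ/dt₁ = -1.2685
distance = √((-2.5−-2)² + (-5−-0.5)²) = 4.5277; v₂ = distance/dt₂ = 4.5277

ω₁ = -1.2685, v₂ = 4.5277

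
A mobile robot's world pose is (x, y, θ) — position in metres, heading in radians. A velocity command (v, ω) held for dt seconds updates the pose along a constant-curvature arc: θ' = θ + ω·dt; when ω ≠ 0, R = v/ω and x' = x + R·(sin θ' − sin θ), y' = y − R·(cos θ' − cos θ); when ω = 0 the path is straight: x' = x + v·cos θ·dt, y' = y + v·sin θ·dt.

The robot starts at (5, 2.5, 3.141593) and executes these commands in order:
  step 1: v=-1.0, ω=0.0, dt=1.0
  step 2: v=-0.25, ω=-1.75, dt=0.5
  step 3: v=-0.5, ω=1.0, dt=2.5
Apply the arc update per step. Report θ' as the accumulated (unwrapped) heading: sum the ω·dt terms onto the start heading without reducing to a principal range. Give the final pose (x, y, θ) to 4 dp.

step 1: θ'=3.1416 (straight) → pose (6.0000, 2.5000, 3.1416)
step 2: θ'=2.2666 (R=0.1429) → pose (6.1096, 2.4487, 2.2666)
step 3: θ'=4.7666 (R=-0.5000) → pose (6.9927, 2.7963, 4.7666)

(6.9927, 2.7963, 4.7666)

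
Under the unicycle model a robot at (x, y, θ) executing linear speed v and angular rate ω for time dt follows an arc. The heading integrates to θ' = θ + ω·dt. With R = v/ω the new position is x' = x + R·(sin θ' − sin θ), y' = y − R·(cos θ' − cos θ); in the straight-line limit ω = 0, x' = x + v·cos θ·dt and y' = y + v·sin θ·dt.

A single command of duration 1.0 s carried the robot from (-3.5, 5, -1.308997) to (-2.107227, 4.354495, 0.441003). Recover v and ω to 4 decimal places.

Δθ = 0.441003 − -1.308997 = 1.750000
ω = Δθ/dt = 1.750000/1.0 = 1.7500
R = Δx/(sin θ' − sin θ) = 1.0000
v = R·ω = 1.0000·1.7500 = 1.7500

v = 1.7500, ω = 1.7500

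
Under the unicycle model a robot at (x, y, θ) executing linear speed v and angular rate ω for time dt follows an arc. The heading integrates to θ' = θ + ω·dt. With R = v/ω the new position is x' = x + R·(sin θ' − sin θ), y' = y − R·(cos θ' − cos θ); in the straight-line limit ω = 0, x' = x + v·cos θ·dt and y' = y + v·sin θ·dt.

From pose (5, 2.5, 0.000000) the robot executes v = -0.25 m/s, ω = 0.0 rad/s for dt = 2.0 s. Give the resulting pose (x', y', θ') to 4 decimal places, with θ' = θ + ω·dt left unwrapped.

(4.5000, 2.5000, 0.0000)

θ' = 0.0000 + 0.0·2.0 = 0.0000
ω = 0 → straight: x' = 5 + -0.25·cos(0.0000)·2.0 = 4.5000
y' = 2.5 + -0.25·sin(0.0000)·2.0 = 2.5000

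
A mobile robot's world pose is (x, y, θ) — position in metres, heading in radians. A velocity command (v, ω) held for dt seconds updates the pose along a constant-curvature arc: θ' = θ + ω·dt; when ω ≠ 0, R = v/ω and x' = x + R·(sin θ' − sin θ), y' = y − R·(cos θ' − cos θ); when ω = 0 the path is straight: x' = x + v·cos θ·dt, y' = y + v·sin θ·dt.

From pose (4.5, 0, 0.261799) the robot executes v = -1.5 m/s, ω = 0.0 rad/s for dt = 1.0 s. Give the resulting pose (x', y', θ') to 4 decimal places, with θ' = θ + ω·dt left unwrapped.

(3.0511, -0.3882, 0.2618)

θ' = 0.2618 + 0.0·1.0 = 0.2618
ω = 0 → straight: x' = 4.5 + -1.5·cos(0.2618)·1.0 = 3.0511
y' = 0 + -1.5·sin(0.2618)·1.0 = -0.3882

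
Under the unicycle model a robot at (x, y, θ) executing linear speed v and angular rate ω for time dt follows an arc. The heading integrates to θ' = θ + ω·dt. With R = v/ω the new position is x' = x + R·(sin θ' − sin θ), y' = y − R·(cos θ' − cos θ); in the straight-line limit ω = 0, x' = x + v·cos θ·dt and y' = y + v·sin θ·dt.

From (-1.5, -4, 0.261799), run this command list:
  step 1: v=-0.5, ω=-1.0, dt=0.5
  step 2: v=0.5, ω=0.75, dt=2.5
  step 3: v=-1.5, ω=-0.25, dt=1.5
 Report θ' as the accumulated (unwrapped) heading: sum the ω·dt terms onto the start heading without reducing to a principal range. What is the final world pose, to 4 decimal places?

(-1.1960, -5.5315, 1.2618)

step 1: θ'=-0.2382 (R=0.5000) → pose (-1.7474, -4.0029, -0.2382)
step 2: θ'=1.6368 (R=0.6667) → pose (-0.9249, -3.3111, 1.6368)
step 3: θ'=1.2618 (R=6.0000) → pose (-1.1960, -5.5315, 1.2618)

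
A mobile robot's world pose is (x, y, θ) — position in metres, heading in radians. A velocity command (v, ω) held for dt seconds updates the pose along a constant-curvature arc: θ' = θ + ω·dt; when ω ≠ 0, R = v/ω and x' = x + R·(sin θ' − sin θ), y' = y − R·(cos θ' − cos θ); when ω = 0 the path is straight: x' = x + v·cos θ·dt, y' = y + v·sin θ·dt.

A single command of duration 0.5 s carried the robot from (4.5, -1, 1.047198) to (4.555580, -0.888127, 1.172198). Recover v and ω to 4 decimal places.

v = 0.2500, ω = 0.2500

Δθ = 1.172198 − 1.047198 = 0.125000
ω = Δθ/dt = 0.125000/0.5 = 0.2500
R = −Δy/(cos θ' − cos θ) = 1.0000
v = R·ω = 1.0000·0.2500 = 0.2500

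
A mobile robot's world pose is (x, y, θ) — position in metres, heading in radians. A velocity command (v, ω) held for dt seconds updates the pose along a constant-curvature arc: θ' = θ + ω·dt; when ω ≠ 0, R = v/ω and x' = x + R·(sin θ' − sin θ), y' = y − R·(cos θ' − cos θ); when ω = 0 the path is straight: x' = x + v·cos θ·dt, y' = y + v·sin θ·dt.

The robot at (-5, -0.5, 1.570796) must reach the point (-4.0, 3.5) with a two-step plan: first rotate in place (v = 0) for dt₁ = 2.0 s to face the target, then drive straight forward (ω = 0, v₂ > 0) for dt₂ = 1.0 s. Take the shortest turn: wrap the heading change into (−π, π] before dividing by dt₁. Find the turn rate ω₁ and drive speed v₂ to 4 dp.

heading to target = atan2(3.5−-0.5, -4−-5) = 1.3258
Δθ = wrap(1.3258 − 1.5708) = -0.2450; ω₁ = Δθ/dt₁ = -0.1225
distance = √((-4−-5)² + (3.5−-0.5)²) = 4.1231; v₂ = distance/dt₂ = 4.1231

ω₁ = -0.1225, v₂ = 4.1231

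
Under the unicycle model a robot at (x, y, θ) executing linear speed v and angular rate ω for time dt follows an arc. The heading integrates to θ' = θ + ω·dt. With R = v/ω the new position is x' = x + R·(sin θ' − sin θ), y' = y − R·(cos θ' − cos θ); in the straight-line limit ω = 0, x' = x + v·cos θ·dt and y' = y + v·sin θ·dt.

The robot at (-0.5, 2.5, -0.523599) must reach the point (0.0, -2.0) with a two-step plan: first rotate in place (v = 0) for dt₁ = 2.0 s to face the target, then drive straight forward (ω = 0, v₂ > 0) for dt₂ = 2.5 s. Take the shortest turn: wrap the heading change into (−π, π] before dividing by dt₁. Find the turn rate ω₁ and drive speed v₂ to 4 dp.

ω₁ = -0.4683, v₂ = 1.8111

heading to target = atan2(-2−2.5, 0−-0.5) = -1.4601
Δθ = wrap(-1.4601 − -0.5236) = -0.9365; ω₁ = Δθ/dt₁ = -0.4683
distance = √((0−-0.5)² + (-2−2.5)²) = 4.5277; v₂ = distance/dt₂ = 1.8111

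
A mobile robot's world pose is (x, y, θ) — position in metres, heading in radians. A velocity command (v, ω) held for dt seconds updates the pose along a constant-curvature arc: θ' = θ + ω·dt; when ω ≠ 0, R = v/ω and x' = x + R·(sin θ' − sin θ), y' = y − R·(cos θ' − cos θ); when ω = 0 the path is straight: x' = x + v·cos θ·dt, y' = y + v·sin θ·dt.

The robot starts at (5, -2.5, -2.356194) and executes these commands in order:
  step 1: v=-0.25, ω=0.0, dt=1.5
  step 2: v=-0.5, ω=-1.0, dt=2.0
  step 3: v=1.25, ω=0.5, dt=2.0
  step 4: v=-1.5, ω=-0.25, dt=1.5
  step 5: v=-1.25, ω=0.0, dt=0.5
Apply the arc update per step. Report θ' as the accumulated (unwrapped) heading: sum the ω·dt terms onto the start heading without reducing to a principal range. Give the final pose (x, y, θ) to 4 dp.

(6.8546, -2.0661, -3.7312)

step 1: θ'=-2.3562 (straight) → pose (5.2652, -2.2348, -2.3562)
step 2: θ'=-4.3562 (R=0.5000) → pose (6.0873, -2.4140, -4.3562)
step 3: θ'=-3.3562 (R=2.5000) → pose (4.2767, -0.8432, -3.3562)
step 4: θ'=-3.7312 (R=6.0000) → pose (6.3351, -1.7185, -3.7312)
step 5: θ'=-3.7312 (straight) → pose (6.8546, -2.0661, -3.7312)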